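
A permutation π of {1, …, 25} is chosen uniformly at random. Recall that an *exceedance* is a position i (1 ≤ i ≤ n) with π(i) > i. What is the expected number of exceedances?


Write X = Σ_{i=1}^{25} X_i, where X_i = 1_{π(i) > i}.
For each fixed i, π(i) is uniform over {1, …, 25} (marginal of a uniform permutation), so P[π(i) > i] = (n − i)/n. Summing: Σ_{i=1}^{25} (n − i)/n = (0 + 1 + … + 24)/25 = 25(25 − 1)/(2·25) = (25 − 1)/2.
Hence E[X] = Σ_{i=1}^{25} (25 − i)/25 = 12 ≈ 12.0000.

E[X] = 12 = 12.0000.


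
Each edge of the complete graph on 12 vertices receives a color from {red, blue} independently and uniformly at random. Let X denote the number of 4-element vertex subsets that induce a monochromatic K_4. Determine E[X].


Let X = Σ_S X_S over the C(12, 4) = 495 subsets S of size 4, where X_S = 1 if the K_4 on S is monochromatic.
For a fixed S, the K_4 on S has C(4, 2) = 6 edges. P[all 6 edges red] = (1/2)^6, and likewise for blue, so P[monochromatic] = 2·(1/2)^6 = 2^{1 − 6} = 1/32.
By linearity: E[X] = C(12, 4) · 2^{1 − 6} = 495 · 1/32 = 495/32.
Numerically: E[X] ≈ 15.468750.

E[X] = C(12,4)·2^(1−C(4,2)) = 495/32 ≈ 15.468750.


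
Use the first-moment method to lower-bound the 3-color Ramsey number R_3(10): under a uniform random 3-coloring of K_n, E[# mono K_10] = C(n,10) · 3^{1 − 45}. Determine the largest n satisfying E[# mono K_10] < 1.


We need C(n, 10) · 3^{1 − 45} < 1, i.e. C(n, 10) < 3^{45 − 1} = 984770902183611232881.
Check values of n near the boundary:
  n = 569: C(569, 10) = 905357721286137524328; 905357721286137524328 < 984770902183611232881? YES
  n = 570: C(570, 10) = 921524823451961408691; 921524823451961408691 < 984770902183611232881? YES
  n = 571: C(571, 10) = 937951290893172842001; 937951290893172842001 < 984770902183611232881? YES
  n = 572: C(572, 10) = 954640815642161682606; 954640815642161682606 < 984770902183611232881? YES
  n = 573: C(573, 10) = 971597135635805762226; 971597135635805762226 < 984770902183611232881? YES
  n = 574: C(574, 10) = 988824035203816502691; 988824035203816502691 < 984770902183611232881? NO
The largest n with C(n, 10) < 984770902183611232881 is n = 573 (where E[X] = 35985079097622435638/36472996377170786403 ≈ 0.9866225). Hence R_3(10) > 573, i.e. R_3(10) ≥ 574.

Largest n = 573; hence R_3(10) > 573.


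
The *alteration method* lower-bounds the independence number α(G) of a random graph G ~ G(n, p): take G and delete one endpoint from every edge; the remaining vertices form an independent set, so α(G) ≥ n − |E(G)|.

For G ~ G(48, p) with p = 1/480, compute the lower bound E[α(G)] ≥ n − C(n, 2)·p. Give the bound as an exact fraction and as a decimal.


E[|E(G)|] = C(48, 2)·p = 1128 · (1/480) = 47/20.
E[α(G)] ≥ n − E[|E(G)|] = 48 − 47/20 = 913/20.
Numerically: ≈ 45.6500.
(This is only a lower bound; the true E[α(G)] may be larger.)

E[α(G)] ≥ 913/20 ≈ 45.6500.


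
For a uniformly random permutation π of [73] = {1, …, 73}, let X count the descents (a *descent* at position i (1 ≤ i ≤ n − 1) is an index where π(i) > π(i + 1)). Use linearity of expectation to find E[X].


Write X = Σ X_I over i = 1, …, 72, with X_I the indicator of one descent.
There are 72 indicators.
For each fixed i, the pair (π(i), π(i+1)) is a uniformly random ordered pair of distinct values from {1, …, 73}; by symmetry P[π(i) > π(i+1)] = 1/2.
By linearity: E[X] = 72 · (1/2) = (73 − 1) · (1/2) = 36 ≈ 36.0000.

E[X] = 36 = 36.0000.


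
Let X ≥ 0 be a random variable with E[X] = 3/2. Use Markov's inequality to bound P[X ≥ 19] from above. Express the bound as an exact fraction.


μ = E[X] = 3/2, a = 19.
Markov: P[X ≥ 19] ≤ μ/a = (3/2)/19 = 3/38.
Numerically: ≈ 0.078947.
(Since a = 19 > μ = 1.500000, the bound 3/38 is < 1 and informative.)

P[X ≥ 19] ≤ 3/38 ≈ 0.078947.


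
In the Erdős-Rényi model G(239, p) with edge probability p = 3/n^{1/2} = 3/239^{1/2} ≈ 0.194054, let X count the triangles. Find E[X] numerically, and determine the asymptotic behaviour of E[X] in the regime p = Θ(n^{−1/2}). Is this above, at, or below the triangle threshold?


Number of potential triangles: C(239, 3) = 2246839.
Each occurs with probability p³ ≈ (0.194054)³ ≈ 7.30746784e-03.
By linearity: E[X] = C(239, 3)·p³ ≈ 2246839 · 7.30746784e-03 ≈ 16418.703735.
Since α = 1/2 < 1, p = c/n^{1/2} ≫ 1/n is above the triangle threshold p ~ 1/n. Asymptotically E[X] ~ (c³/6)·n^{3(1−α)} = (3³/6)·n^{1.5} → ∞; triangles are abundant w.h.p.

E[X] ≈ 16418.703735; in regime p = Θ(1/n^{1/2}) E[X] diverges (above the triangle threshold p ~ 1/n).


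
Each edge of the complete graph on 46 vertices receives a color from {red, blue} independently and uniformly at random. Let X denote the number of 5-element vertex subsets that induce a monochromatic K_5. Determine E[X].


Let X = Σ_S X_S over the C(46, 5) = 1370754 subsets S of size 5, where X_S = 1 if the K_5 on S is monochromatic.
For a fixed S, the K_5 on S has C(5, 2) = 10 edges. P[all 10 edges red] = (1/2)^10, and likewise for blue, so P[monochromatic] = 2·(1/2)^10 = 2^{1 − 10} = 1/512.
Summing: E[X] = C(46, 5) · 2^{1 − 10} = 1370754 · 1/512 = 685377/256.
Numerically: E[X] ≈ 2677.254.

E[X] = C(46,5)·2^(1−C(5,2)) = 685377/256 ≈ 2677.254.


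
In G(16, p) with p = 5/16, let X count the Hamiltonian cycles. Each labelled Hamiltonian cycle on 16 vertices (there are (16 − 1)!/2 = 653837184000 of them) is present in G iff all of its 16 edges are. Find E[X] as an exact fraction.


K_16 has (16 − 1)!/2 = 653837184000 labelled Hamiltonian cycles.
For each such Hamiltonian cycle H, let X_H = 1 if all 16 edges of H are present in G. Then P[X_H = 1] = p^{16} = (5/16)^{16} = 152587890625/18446744073709551616.
By linearity: E[X] = Σ_H E[X_H] = 653837184000 · p^{16} = 653837184000 · 152587890625/18446744073709551616 = 97429332733154296875/18014398509481984.
Numerically: E[X] ≈ 5.41e+03.

E[X] = 653837184000 · (5/16)^{16} = 97429332733154296875/18014398509481984 ≈ 5.41e+03.


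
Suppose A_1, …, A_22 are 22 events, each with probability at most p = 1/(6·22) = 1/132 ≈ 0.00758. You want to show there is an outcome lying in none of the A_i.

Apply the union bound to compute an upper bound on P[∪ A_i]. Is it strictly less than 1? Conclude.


Union bound: P[∪_{i=1}^{22} A_i] ≤ Σ_i P[A_i] ≤ 22·p = 22·(1/132) = 1/6.
Numerically: 1/6 ≈ 0.16667.
Is 1/6 < 1? YES.
Since P[∪ A_i] ≤ 1/6 < 1, the complement has P[∩ A_i^c] ≥ 1 − 1/6 = 5/6 > 0, so some outcome avoids every A_i.

22·p = 1/6 ≈ 0.16667; existence CERTIFIED by the union bound.


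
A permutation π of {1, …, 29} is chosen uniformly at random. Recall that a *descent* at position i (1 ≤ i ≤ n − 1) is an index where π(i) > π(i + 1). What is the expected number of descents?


Write X = Σ X_I over i = 1, …, 28, with X_I the indicator of one descent.
There are 28 indicators.
For each fixed i, the pair (π(i), π(i+1)) is a uniformly random ordered pair of distinct values from {1, …, 29}; by symmetry P[π(i) > π(i+1)] = 1/2.
By linearity: E[X] = 28 · (1/2) = (29 − 1) · (1/2) = 14 ≈ 14.000.

E[X] = 14 = 14.000.


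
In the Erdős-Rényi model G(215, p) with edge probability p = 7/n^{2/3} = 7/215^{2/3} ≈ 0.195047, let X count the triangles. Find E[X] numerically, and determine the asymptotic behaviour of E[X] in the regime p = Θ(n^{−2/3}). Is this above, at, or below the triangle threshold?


Number of potential triangles: C(215, 3) = 1633355.
Each occurs with probability p³ ≈ (0.195047)³ ≈ 7.42022715e-03.
By linearity: E[X] = C(215, 3)·p³ ≈ 1633355 · 7.42022715e-03 ≈ 12119.865116.
Since α = 2/3 < 1, p = c/n^{2/3} ≫ 1/n is above the triangle threshold p ~ 1/n. Asymptotically E[X] ~ (c³/6)·n^{3(1−α)} = (7³/6)·n^{1} → ∞; triangles are abundant w.h.p.

E[X] ≈ 12119.865116; in regime p = Θ(1/n^{2/3}) E[X] diverges (above the triangle threshold p ~ 1/n).


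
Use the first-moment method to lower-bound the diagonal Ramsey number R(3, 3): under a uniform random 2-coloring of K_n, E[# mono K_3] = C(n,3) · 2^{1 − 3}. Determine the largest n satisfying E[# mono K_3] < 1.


We need C(n, 3) · 2^{1 − 3} < 1, i.e. C(n, 3) < 2^{3 − 1} = 4.
Check values of n near the boundary:
  n = 3: C(3, 3) = 1; 1 < 4? YES
  n = 4: C(4, 3) = 4; 4 < 4? NO
The largest n with C(n, 3) < 4 is n = 3 (where E[X] = 1/4 ≈ 0.250000). Hence R(3, 3) > 3, i.e. R(3, 3) ≥ 4.

Largest n = 3; hence R(3, 3) > 3.


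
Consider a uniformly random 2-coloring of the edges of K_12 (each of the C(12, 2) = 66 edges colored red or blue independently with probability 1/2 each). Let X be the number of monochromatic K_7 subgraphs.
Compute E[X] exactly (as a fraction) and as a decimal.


Let X = Σ_S X_S over the C(12, 7) = 792 subsets S of size 7, where X_S = 1 if the K_7 on S is monochromatic.
For a fixed S, the K_7 on S has C(7, 2) = 21 edges. P[all 21 edges red] = (1/2)^21, and likewise for blue, so P[monochromatic] = 2·(1/2)^21 = 2^{1 − 21} = 1/1048576.
Summing: E[X] = C(12, 7) · 2^{1 − 21} = 792 · 1/1048576 = 99/131072.
Numerically: E[X] ≈ 0.00076.

E[X] = C(12,7)·2^(1−C(7,2)) = 99/131072 ≈ 0.00076.


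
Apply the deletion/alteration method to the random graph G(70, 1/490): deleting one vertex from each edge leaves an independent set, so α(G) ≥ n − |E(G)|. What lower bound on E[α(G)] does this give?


E[|E(G)|] = C(70, 2)·p = 2415 · (1/490) = 69/14.
E[α(G)] ≥ n − E[|E(G)|] = 70 − 69/14 = 911/14.
Numerically: ≈ 65.071.
(This is only a lower bound; the true E[α(G)] may be larger.)

E[α(G)] ≥ 911/14 ≈ 65.071.


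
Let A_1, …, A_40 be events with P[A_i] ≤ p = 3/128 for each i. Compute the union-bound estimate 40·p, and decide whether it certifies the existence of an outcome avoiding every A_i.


Union bound: P[∪_{i=1}^{40} A_i] ≤ Σ_i P[A_i] ≤ 40·p = 40·(3/128) = 15/16.
Numerically: 15/16 ≈ 0.93750.
Is 15/16 < 1? YES.
Since P[∪ A_i] ≤ 15/16 < 1, the complement has P[∩ A_i^c] ≥ 1 − 15/16 = 1/16 > 0, so some outcome avoids every A_i.

40·p = 15/16 ≈ 0.93750; existence CERTIFIED by the union bound.


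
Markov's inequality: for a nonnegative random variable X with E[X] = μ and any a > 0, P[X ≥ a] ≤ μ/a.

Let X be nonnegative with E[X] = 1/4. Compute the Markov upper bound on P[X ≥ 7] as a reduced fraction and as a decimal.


μ = E[X] = 1/4, a = 7.
Markov: P[X ≥ 7] ≤ μ/a = (1/4)/7 = 1/28.
Numerically: ≈ 0.036.
(Since a = 7 > μ = 0.250, the bound 1/28 is < 1 and informative.)

P[X ≥ 7] ≤ 1/28 ≈ 0.036.


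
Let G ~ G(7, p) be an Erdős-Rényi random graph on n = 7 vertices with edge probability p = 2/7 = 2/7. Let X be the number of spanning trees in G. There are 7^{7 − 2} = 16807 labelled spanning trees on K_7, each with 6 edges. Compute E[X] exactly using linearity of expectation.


K_7 has 7^{7 − 2} = 16807 labelled spanning trees.
For each such spanning tree H, let X_H = 1 if all 6 edges of H are present in G. Then P[X_H = 1] = p^{6} = (2/7)^{6} = 64/117649.
Summing the indicators: E[X] = Σ_H E[X_H] = 16807 · p^{6} = 16807 · 64/117649 = 64/7.
Numerically: E[X] ≈ 9.143.

E[X] = 16807 · (2/7)^{6} = 64/7 ≈ 9.143.


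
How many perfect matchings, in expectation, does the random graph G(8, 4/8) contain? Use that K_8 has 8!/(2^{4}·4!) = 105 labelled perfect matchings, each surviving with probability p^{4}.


K_8 has 8!/(2^{4}·4!) = 105 labelled perfect matchings.
For each such perfect matching H, let X_H = 1 if all 4 edges of H are present in G. Then P[X_H = 1] = p^{4} = (1/2)^{4} = 1/16.
Summing the indicators: E[X] = Σ_H E[X_H] = 105 · p^{4} = 105 · 1/16 = 105/16.
Numerically: E[X] ≈ 6.5625.

E[X] = 105 · (1/2)^{4} = 105/16 ≈ 6.5625.


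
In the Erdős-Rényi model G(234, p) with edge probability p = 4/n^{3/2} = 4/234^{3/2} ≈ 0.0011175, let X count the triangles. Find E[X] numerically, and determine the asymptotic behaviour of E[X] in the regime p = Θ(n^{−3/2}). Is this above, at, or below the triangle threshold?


Number of potential triangles: C(234, 3) = 2108184.
Each occurs with probability p³ ≈ (0.0011175)³ ≈ 1.3954318e-09.
By linearity: E[X] = C(234, 3)·p³ ≈ 2108184 · 1.3954318e-09 ≈ 0.00294.
Since α = 3/2 > 1, p = c/n^{3/2} = o(1/n) is below the triangle threshold p ~ 1/n. Asymptotically E[X] ~ (c³/6)·n^{3(1−α)} = (4³/6)·n^{-1.5} → 0, so by Markov's inequality G has no triangles w.h.p.

E[X] ≈ 0.00294; in regime p = Θ(1/n^{3/2}) E[X] tends to 0 (below the triangle threshold p ~ 1/n).


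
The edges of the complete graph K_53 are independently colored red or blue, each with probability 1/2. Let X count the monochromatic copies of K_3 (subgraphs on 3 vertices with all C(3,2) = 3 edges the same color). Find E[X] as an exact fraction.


Let X = Σ_S X_S over the C(53, 3) = 23426 subsets S of size 3, where X_S = 1 if the K_3 on S is monochromatic.
For a fixed S, the K_3 on S has C(3, 2) = 3 edges. P[all 3 edges red] = (1/2)^3, and likewise for blue, so P[monochromatic] = 2·(1/2)^3 = 2^{1 − 3} = 1/4.
By linearity: E[X] = C(53, 3) · 2^{1 − 3} = 23426 · 1/4 = 11713/2.
Numerically: E[X] ≈ 5856.5000.

E[X] = C(53,3)·2^(1−C(3,2)) = 11713/2 ≈ 5856.5000.


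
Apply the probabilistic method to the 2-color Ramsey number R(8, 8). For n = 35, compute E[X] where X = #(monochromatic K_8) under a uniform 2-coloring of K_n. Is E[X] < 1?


E[X] = C(35, 8) · 2^{1 − 28} = 23535820 · 2^{−27} = 23535820/134217728.
As a reduced fraction: E[X] = 5883955/33554432 ≈ 0.17536.
Is E[X] < 1? YES.
Since E[X] < 1, there exists a 2-coloring of K_{35} with no monochromatic K_8; hence R(8, 8) > 35.

E[X] = 5883955/33554432 ≈ 0.17536; E[X] < 1, so R(8, 8) > 35.


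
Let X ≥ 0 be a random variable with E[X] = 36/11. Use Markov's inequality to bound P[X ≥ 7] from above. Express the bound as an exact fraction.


μ = E[X] = 36/11, a = 7.
Markov: P[X ≥ 7] ≤ μ/a = (36/11)/7 = 36/77.
Numerically: ≈ 0.468.
(Since a = 7 > μ = 3.273, the bound 36/77 is < 1 and informative.)

P[X ≥ 7] ≤ 36/77 ≈ 0.468.


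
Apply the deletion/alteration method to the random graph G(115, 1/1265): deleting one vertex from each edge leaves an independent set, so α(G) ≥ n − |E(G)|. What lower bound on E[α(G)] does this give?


E[|E(G)|] = C(115, 2)·p = 6555 · (1/1265) = 57/11.
E[α(G)] ≥ n − E[|E(G)|] = 115 − 57/11 = 1208/11.
Numerically: ≈ 109.8182.
(This is only a lower bound; the true E[α(G)] may be larger.)

E[α(G)] ≥ 1208/11 ≈ 109.8182.


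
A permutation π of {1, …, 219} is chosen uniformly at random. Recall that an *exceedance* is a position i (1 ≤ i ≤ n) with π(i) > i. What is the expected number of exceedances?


Write X = Σ_{i=1}^{219} X_i, where X_i = 1_{π(i) > i}.
For each fixed i, π(i) is uniform over {1, …, 219} (marginal of a uniform permutation), so P[π(i) > i] = (n − i)/n. Summing: Σ_{i=1}^{219} (n − i)/n = (0 + 1 + … + 218)/219 = 219(219 − 1)/(2·219) = (219 − 1)/2.
Hence E[X] = Σ_{i=1}^{219} (219 − i)/219 = 109 ≈ 109.000.

E[X] = 109 = 109.000.


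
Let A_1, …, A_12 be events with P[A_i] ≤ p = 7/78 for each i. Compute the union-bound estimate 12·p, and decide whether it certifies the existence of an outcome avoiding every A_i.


Union bound: P[∪_{i=1}^{12} A_i] ≤ Σ_i P[A_i] ≤ 12·p = 12·(7/78) = 14/13.
Numerically: 14/13 ≈ 1.0769231.
Is 14/13 < 1? NO.
Since the bound 14/13 is ≥ 1, the union bound is uninformative here; it does NOT by itself certify existence.

12·p = 14/13 ≈ 1.0769231; existence NOT certified by the union bound.


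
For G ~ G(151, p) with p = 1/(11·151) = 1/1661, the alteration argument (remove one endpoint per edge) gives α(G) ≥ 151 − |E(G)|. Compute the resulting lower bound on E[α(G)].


E[|E(G)|] = C(151, 2)·p = 11325 · (1/1661) = 75/11.
E[α(G)] ≥ n − E[|E(G)|] = 151 − 75/11 = 1586/11.
Numerically: ≈ 144.182.
(This is only a lower bound; the true E[α(G)] may be larger.)

E[α(G)] ≥ 1586/11 ≈ 144.182.


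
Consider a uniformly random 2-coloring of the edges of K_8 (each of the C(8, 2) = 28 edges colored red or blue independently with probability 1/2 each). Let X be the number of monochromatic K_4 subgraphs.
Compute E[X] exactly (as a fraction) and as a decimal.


Let X = Σ_S X_S over the C(8, 4) = 70 subsets S of size 4, where X_S = 1 if the K_4 on S is monochromatic.
For a fixed S, the K_4 on S has C(4, 2) = 6 edges. P[all 6 edges red] = (1/2)^6, and likewise for blue, so P[monochromatic] = 2·(1/2)^6 = 2^{1 − 6} = 1/32.
By linearity: E[X] = C(8, 4) · 2^{1 − 6} = 70 · 1/32 = 35/16.
Numerically: E[X] ≈ 2.187500.

E[X] = C(8,4)·2^(1−C(4,2)) = 35/16 ≈ 2.187500.


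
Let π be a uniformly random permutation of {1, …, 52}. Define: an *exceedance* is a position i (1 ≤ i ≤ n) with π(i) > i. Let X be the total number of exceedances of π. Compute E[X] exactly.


Write X = Σ_{i=1}^{52} X_i, where X_i = 1_{π(i) > i}.
For each fixed i, π(i) is uniform over {1, …, 52} (marginal of a uniform permutation), so P[π(i) > i] = (n − i)/n. Summing: Σ_{i=1}^{52} (n − i)/n = (0 + 1 + … + 51)/52 = 52(52 − 1)/(2·52) = (52 − 1)/2.
Hence E[X] = Σ_{i=1}^{52} (52 − i)/52 = 51/2 ≈ 25.50000.

E[X] = 51/2 = 25.50000.


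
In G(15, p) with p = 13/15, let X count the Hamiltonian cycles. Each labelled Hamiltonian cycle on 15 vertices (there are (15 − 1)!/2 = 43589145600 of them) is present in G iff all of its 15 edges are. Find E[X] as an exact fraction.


K_15 has (15 − 1)!/2 = 43589145600 labelled Hamiltonian cycles.
For each such Hamiltonian cycle H, let X_H = 1 if all 15 edges of H are present in G. Then P[X_H = 1] = p^{15} = (13/15)^{15} = 51185893014090757/437893890380859375.
By linearity: E[X] = Σ_H E[X_H] = 43589145600 · p^{15} = 43589145600 · 51185893014090757/437893890380859375 = 367267381606127548722176/72081298828125.
Numerically: E[X] ≈ 5.09518e+09.

E[X] = 43589145600 · (13/15)^{15} = 367267381606127548722176/72081298828125 ≈ 5.09518e+09.


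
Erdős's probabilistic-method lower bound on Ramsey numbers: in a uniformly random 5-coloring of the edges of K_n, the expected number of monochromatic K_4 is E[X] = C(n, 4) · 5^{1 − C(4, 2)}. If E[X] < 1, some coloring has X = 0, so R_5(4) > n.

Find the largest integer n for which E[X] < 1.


We need C(n, 4) · 5^{1 − 6} < 1, i.e. C(n, 4) < 5^{6 − 1} = 3125.
Check values of n near the boundary:
  n = 14: C(14, 4) = 1001; 1001 < 3125? YES
  n = 15: C(15, 4) = 1365; 1365 < 3125? YES
  n = 16: C(16, 4) = 1820; 1820 < 3125? YES
  n = 17: C(17, 4) = 2380; 2380 < 3125? YES
  n = 18: C(18, 4) = 3060; 3060 < 3125? YES
  n = 19: C(19, 4) = 3876; 3876 < 3125? NO
The largest n with C(n, 4) < 3125 is n = 18 (where E[X] = 612/625 ≈ 0.9792). Hence R_5(4) > 18, i.e. R_5(4) ≥ 19.

Largest n = 18; hence R_5(4) > 18.


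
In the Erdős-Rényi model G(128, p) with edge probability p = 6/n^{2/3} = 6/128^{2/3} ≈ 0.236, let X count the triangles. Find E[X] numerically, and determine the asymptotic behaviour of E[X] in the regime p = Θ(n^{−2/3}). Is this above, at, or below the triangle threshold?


Number of potential triangles: C(128, 3) = 341376.
Each occurs with probability p³ ≈ (0.236)³ ≈ 1.31836e-02.
By linearity: E[X] = C(128, 3)·p³ ≈ 341376 · 1.31836e-02 ≈ 4500.563.
Since α = 2/3 < 1, p = c/n^{2/3} ≫ 1/n is above the triangle threshold p ~ 1/n. Asymptotically E[X] ~ (c³/6)·n^{3(1−α)} = (6³/6)·n^{1} → ∞; triangles are abundant w.h.p.

E[X] ≈ 4500.563; in regime p = Θ(1/n^{2/3}) E[X] diverges (above the triangle threshold p ~ 1/n).


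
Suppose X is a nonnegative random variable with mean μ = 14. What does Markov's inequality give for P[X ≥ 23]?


μ = E[X] = 14, a = 23.
Markov: P[X ≥ 23] ≤ μ/a = (14)/23 = 14/23.
Numerically: ≈ 0.609.
(Since a = 23 > μ = 14.000, the bound 14/23 is < 1 and informative.)

P[X ≥ 23] ≤ 14/23 ≈ 0.609.


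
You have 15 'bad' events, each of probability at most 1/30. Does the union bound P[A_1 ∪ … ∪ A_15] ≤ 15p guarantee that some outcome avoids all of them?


Union bound: P[∪_{i=1}^{15} A_i] ≤ Σ_i P[A_i] ≤ 15·p = 15·(1/30) = 1/2.
Numerically: 1/2 ≈ 0.50000.
Is 1/2 < 1? YES.
Since P[∪ A_i] ≤ 1/2 < 1, the complement has P[∩ A_i^c] ≥ 1 − 1/2 = 1/2 > 0, so some outcome avoids every A_i.

15·p = 1/2 ≈ 0.50000; existence CERTIFIED by the union bound.


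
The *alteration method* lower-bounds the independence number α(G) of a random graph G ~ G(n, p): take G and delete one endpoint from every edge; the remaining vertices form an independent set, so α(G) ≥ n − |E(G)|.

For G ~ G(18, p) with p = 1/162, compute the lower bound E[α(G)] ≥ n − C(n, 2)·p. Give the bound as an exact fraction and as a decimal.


E[|E(G)|] = C(18, 2)·p = 153 · (1/162) = 17/18.
E[α(G)] ≥ n − E[|E(G)|] = 18 − 17/18 = 307/18.
Numerically: ≈ 17.056.
(This is only a lower bound; the true E[α(G)] may be larger.)

E[α(G)] ≥ 307/18 ≈ 17.056.


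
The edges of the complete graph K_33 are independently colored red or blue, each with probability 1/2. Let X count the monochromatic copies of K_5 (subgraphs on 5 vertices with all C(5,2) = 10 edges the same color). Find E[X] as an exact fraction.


Let X = Σ_S X_S over the C(33, 5) = 237336 subsets S of size 5, where X_S = 1 if the K_5 on S is monochromatic.
For a fixed S, the K_5 on S has C(5, 2) = 10 edges. P[all 10 edges red] = (1/2)^10, and likewise for blue, so P[monochromatic] = 2·(1/2)^10 = 2^{1 − 10} = 1/512.
By linearity of expectation: E[X] = C(33, 5) · 2^{1 − 10} = 237336 · 1/512 = 29667/64.
Numerically: E[X] ≈ 463.5469.

E[X] = C(33,5)·2^(1−C(5,2)) = 29667/64 ≈ 463.5469.


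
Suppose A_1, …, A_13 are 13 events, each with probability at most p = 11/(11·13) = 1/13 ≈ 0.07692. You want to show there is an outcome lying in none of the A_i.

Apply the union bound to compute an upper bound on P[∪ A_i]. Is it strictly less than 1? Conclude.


Union bound: P[∪_{i=1}^{13} A_i] ≤ Σ_i P[A_i] ≤ 13·p = 13·(1/13) = 1.
Numerically: 1 ≈ 1.00000.
Is 1 < 1? NO.
Since the bound 1 is ≥ 1, the union bound is uninformative here; it does NOT by itself certify existence.

13·p = 1 ≈ 1.00000; existence NOT certified by the union bound.


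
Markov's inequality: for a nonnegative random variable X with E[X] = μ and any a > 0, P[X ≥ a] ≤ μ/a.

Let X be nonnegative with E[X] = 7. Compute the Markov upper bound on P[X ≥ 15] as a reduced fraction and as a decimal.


μ = E[X] = 7, a = 15.
Markov: P[X ≥ 15] ≤ μ/a = (7)/15 = 7/15.
Numerically: ≈ 0.466667.
(Since a = 15 > μ = 7.000000, the bound 7/15 is < 1 and informative.)

P[X ≥ 15] ≤ 7/15 ≈ 0.466667.


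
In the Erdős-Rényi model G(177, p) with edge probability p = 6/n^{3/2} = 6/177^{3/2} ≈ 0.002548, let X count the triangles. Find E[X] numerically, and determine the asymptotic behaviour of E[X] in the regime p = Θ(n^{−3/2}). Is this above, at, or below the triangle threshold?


Number of potential triangles: C(177, 3) = 908600.
Each occurs with probability p³ ≈ (0.002548)³ ≈ 1.6541468e-08.
By linearity: E[X] = C(177, 3)·p³ ≈ 908600 · 1.6541468e-08 ≈ 0.01503.
Since α = 3/2 > 1, p = c/n^{3/2} = o(1/n) is below the triangle threshold p ~ 1/n. Asymptotically E[X] ~ (c³/6)·n^{3(1−α)} = (6³/6)·n^{-1.5} → 0, so by Markov's inequality G has no triangles w.h.p.

E[X] ≈ 0.01503; in regime p = Θ(1/n^{3/2}) E[X] tends to 0 (below the triangle threshold p ~ 1/n).


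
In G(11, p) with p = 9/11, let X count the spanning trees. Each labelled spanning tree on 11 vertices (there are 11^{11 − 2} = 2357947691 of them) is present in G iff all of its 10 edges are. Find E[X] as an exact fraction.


K_11 has 11^{11 − 2} = 2357947691 labelled spanning trees.
For each such spanning tree H, let X_H = 1 if all 10 edges of H are present in G. Then P[X_H = 1] = p^{10} = (9/11)^{10} = 3486784401/25937424601.
Summing the indicators: E[X] = Σ_H E[X_H] = 2357947691 · p^{10} = 2357947691 · 3486784401/25937424601 = 3486784401/11.
Numerically: E[X] ≈ 3.1698e+08.

E[X] = 2357947691 · (9/11)^{10} = 3486784401/11 ≈ 3.1698e+08.


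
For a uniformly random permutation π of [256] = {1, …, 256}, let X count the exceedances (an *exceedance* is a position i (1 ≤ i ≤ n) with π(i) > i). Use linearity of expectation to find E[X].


Write X = Σ_{i=1}^{256} X_i, where X_i = 1_{π(i) > i}.
For each fixed i, π(i) is uniform over {1, …, 256} (marginal of a uniform permutation), so P[π(i) > i] = (n − i)/n. Summing: Σ_{i=1}^{256} (n − i)/n = (0 + 1 + … + 255)/256 = 256(256 − 1)/(2·256) = (256 − 1)/2.
Hence E[X] = Σ_{i=1}^{256} (256 − i)/256 = 255/2 ≈ 127.500000.

E[X] = 255/2 = 127.500000.


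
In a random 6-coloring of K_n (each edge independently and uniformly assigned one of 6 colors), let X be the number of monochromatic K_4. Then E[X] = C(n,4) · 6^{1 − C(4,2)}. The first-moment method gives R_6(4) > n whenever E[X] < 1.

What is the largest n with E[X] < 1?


We need C(n, 4) · 6^{1 − 6} < 1, i.e. C(n, 4) < 6^{6 − 1} = 7776.
Check values of n near the boundary:
  n = 20: C(20, 4) = 4845; 4845 < 7776? YES
  n = 21: C(21, 4) = 5985; 5985 < 7776? YES
  n = 22: C(22, 4) = 7315; 7315 < 7776? YES
  n = 23: C(23, 4) = 8855; 8855 < 7776? NO
  n = 24: C(24, 4) = 10626; 10626 < 7776? NO
The largest n with C(n, 4) < 7776 is n = 22 (where E[X] = 7315/7776 ≈ 0.94072). Hence R_6(4) > 22, i.e. R_6(4) ≥ 23.

Largest n = 22; hence R_6(4) > 22.


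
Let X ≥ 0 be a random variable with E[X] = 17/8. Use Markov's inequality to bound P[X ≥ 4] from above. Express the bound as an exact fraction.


μ = E[X] = 17/8, a = 4.
Markov: P[X ≥ 4] ≤ μ/a = (17/8)/4 = 17/32.
Numerically: ≈ 0.531250.
(Since a = 4 > μ = 2.125000, the bound 17/32 is < 1 and informative.)

P[X ≥ 4] ≤ 17/32 ≈ 0.531250.


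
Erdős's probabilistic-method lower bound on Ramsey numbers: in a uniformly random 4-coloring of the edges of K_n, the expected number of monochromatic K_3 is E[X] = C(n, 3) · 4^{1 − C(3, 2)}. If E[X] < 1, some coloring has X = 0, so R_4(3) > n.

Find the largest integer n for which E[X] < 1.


We need C(n, 3) · 4^{1 − 3} < 1, i.e. C(n, 3) < 4^{3 − 1} = 16.
Check values of n near the boundary:
  n = 3: C(3, 3) = 1; 1 < 16? YES
  n = 4: C(4, 3) = 4; 4 < 16? YES
  n = 5: C(5, 3) = 10; 10 < 16? YES
  n = 6: C(6, 3) = 20; 20 < 16? NO
The largest n with C(n, 3) < 16 is n = 5 (where E[X] = 5/8 ≈ 0.625). Hence R_4(3) > 5, i.e. R_4(3) ≥ 6.

Largest n = 5; hence R_4(3) > 5.


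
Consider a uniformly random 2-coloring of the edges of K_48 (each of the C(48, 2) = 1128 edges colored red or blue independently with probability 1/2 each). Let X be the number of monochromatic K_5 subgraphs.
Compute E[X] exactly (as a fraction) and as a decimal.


Let X = Σ_S X_S over the C(48, 5) = 1712304 subsets S of size 5, where X_S = 1 if the K_5 on S is monochromatic.
For a fixed S, the K_5 on S has C(5, 2) = 10 edges. P[all 10 edges red] = (1/2)^10, and likewise for blue, so P[monochromatic] = 2·(1/2)^10 = 2^{1 − 10} = 1/512.
By linearity: E[X] = C(48, 5) · 2^{1 − 10} = 1712304 · 1/512 = 107019/32.
Numerically: E[X] ≈ 3344.344.

E[X] = C(48,5)·2^(1−C(5,2)) = 107019/32 ≈ 3344.344.


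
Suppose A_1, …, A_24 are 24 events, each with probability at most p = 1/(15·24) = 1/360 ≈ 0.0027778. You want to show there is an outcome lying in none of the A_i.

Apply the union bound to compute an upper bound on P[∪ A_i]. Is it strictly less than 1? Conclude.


Union bound: P[∪_{i=1}^{24} A_i] ≤ Σ_i P[A_i] ≤ 24·p = 24·(1/360) = 1/15.
Numerically: 1/15 ≈ 0.0666667.
Is 1/15 < 1? YES.
Since P[∪ A_i] ≤ 1/15 < 1, the complement has P[∩ A_i^c] ≥ 1 − 1/15 = 14/15 > 0, so some outcome avoids every A_i.

24·p = 1/15 ≈ 0.0666667; existence CERTIFIED by the union bound.


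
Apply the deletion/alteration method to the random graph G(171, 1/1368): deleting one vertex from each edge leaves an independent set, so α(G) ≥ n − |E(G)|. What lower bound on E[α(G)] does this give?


E[|E(G)|] = C(171, 2)·p = 14535 · (1/1368) = 85/8.
E[α(G)] ≥ n − E[|E(G)|] = 171 − 85/8 = 1283/8.
Numerically: ≈ 160.375.
(This is only a lower bound; the true E[α(G)] may be larger.)

E[α(G)] ≥ 1283/8 ≈ 160.375.


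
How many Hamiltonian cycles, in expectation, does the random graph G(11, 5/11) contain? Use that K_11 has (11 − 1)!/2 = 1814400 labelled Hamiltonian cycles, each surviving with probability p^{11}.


K_11 has (11 − 1)!/2 = 1814400 labelled Hamiltonian cycles.
For each such Hamiltonian cycle H, let X_H = 1 if all 11 edges of H are present in G. Then P[X_H = 1] = p^{11} = (5/11)^{11} = 48828125/285311670611.
Summing the indicators: E[X] = Σ_H E[X_H] = 1814400 · p^{11} = 1814400 · 48828125/285311670611 = 88593750000000/285311670611.
Numerically: E[X] ≈ 310.5.

E[X] = 1814400 · (5/11)^{11} = 88593750000000/285311670611 ≈ 310.5.


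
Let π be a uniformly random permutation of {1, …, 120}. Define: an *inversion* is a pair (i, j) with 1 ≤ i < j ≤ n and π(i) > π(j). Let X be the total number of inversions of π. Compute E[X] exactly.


Write X = Σ X_I over the C(120, 2) = 7140 pairs i < j, with X_I the indicator of one inversion.
There are 7140 indicators.
For each fixed pair i < j, the values π(i) and π(j) are two distinct elements of {1, …, 120} in uniformly random order; by symmetry P[π(i) > π(j)] = 1/2.
By linearity: E[X] = 7140 · (1/2) = C(120, 2) · (1/2) = 7140/2 = 3570 ≈ 3570.00000.

E[X] = 3570 = 3570.00000.


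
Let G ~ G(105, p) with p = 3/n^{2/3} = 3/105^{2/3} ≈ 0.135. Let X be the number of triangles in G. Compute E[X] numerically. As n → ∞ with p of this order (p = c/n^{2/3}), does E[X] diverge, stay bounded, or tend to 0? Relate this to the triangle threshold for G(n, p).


Number of potential triangles: C(105, 3) = 187460.
Each occurs with probability p³ ≈ (0.135)³ ≈ 2.44898e-03.
By linearity: E[X] = C(105, 3)·p³ ≈ 187460 · 2.44898e-03 ≈ 459.086.
Since α = 2/3 < 1, p = c/n^{2/3} ≫ 1/n is above the triangle threshold p ~ 1/n. Asymptotically E[X] ~ (c³/6)·n^{3(1−α)} = (3³/6)·n^{1} → ∞; triangles are abundant w.h.p.

E[X] ≈ 459.086; in regime p = Θ(1/n^{2/3}) E[X] diverges (above the triangle threshold p ~ 1/n).


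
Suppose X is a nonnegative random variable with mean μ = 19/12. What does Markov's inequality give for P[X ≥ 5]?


μ = E[X] = 19/12, a = 5.
Markov: P[X ≥ 5] ≤ μ/a = (19/12)/5 = 19/60.
Numerically: ≈ 0.316667.
(Since a = 5 > μ = 1.583333, the bound 19/60 is < 1 and informative.)

P[X ≥ 5] ≤ 19/60 ≈ 0.316667.


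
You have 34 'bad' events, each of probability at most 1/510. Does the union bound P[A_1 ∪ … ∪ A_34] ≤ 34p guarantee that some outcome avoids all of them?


Union bound: P[∪_{i=1}^{34} A_i] ≤ Σ_i P[A_i] ≤ 34·p = 34·(1/510) = 1/15.
Numerically: 1/15 ≈ 0.066667.
Is 1/15 < 1? YES.
Since P[∪ A_i] ≤ 1/15 < 1, the complement has P[∩ A_i^c] ≥ 1 − 1/15 = 14/15 > 0, so some outcome avoids every A_i.

34·p = 1/15 ≈ 0.066667; existence CERTIFIED by the union bound.


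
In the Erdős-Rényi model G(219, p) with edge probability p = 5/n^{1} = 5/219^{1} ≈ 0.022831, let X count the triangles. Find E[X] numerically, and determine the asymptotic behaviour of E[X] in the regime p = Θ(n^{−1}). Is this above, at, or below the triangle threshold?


Number of potential triangles: C(219, 3) = 1726669.
Each occurs with probability p³ ≈ (0.022831)³ ≈ 1.1900841e-05.
By linearity: E[X] = C(219, 3)·p³ ≈ 1726669 · 1.1900841e-05 ≈ 20.54881.
Here α = 1, so p = 5/n is exactly at the triangle threshold p ~ 1/n. Asymptotically E[X] → c³/6 = 5³/6 = 125/6 ≈ 20.83333, a bounded constant. In this regime the triangle count is asymptotically Poisson(c³/6).

E[X] ≈ 20.54881; in regime p = Θ(1/n^{1}) E[X] stays bounded (at the triangle threshold p ~ 1/n).


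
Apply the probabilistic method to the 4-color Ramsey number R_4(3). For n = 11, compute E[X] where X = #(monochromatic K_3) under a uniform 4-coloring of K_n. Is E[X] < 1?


E[X] = C(11, 3) · 4^{1 − 3} = 165 · 4^{−2} = 165/16.
As a reduced fraction: E[X] = 165/16 ≈ 10.3125.
Is E[X] < 1? NO.
Since E[X] ≥ 1, the first-moment bound is inconclusive at n = 11; it does NOT by itself certify R_4(3) > 11.

E[X] = 165/16 ≈ 10.3125; E[X] ≥ 1; first-moment method inconclusive here.


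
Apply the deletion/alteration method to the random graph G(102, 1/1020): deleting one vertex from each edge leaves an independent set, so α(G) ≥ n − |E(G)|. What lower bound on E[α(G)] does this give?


E[|E(G)|] = C(102, 2)·p = 5151 · (1/1020) = 101/20.
E[α(G)] ≥ n − E[|E(G)|] = 102 − 101/20 = 1939/20.
Numerically: ≈ 96.950.
(This is only a lower bound; the true E[α(G)] may be larger.)

E[α(G)] ≥ 1939/20 ≈ 96.950.


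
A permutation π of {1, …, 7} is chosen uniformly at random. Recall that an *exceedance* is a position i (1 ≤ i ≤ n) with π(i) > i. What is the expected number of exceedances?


Write X = Σ_{i=1}^{7} X_i, where X_i = 1_{π(i) > i}.
For each fixed i, π(i) is uniform over {1, …, 7} (marginal of a uniform permutation), so P[π(i) > i] = (n − i)/n. Summing: Σ_{i=1}^{7} (n − i)/n = (0 + 1 + … + 6)/7 = 7(7 − 1)/(2·7) = (7 − 1)/2.
Hence E[X] = Σ_{i=1}^{7} (7 − i)/7 = 3 ≈ 3.0000.

E[X] = 3 = 3.0000.


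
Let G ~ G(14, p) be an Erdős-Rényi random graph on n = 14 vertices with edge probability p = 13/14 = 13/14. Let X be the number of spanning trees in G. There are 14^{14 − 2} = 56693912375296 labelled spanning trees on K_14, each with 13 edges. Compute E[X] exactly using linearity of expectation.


K_14 has 14^{14 − 2} = 56693912375296 labelled spanning trees.
For each such spanning tree H, let X_H = 1 if all 13 edges of H are present in G. Then P[X_H = 1] = p^{13} = (13/14)^{13} = 302875106592253/793714773254144.
By linearity: E[X] = Σ_H E[X_H] = 56693912375296 · p^{13} = 56693912375296 · 302875106592253/793714773254144 = 302875106592253/14.
Numerically: E[X] ≈ 2.163e+13.

E[X] = 56693912375296 · (13/14)^{13} = 302875106592253/14 ≈ 2.163e+13.


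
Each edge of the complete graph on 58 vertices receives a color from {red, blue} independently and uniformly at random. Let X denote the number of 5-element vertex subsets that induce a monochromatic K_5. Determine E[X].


Let X = Σ_S X_S over the C(58, 5) = 4582116 subsets S of size 5, where X_S = 1 if the K_5 on S is monochromatic.
For a fixed S, the K_5 on S has C(5, 2) = 10 edges. P[all 10 edges red] = (1/2)^10, and likewise for blue, so P[monochromatic] = 2·(1/2)^10 = 2^{1 − 10} = 1/512.
Summing: E[X] = C(58, 5) · 2^{1 − 10} = 4582116 · 1/512 = 1145529/128.
Numerically: E[X] ≈ 8949.445.

E[X] = C(58,5)·2^(1−C(5,2)) = 1145529/128 ≈ 8949.445.


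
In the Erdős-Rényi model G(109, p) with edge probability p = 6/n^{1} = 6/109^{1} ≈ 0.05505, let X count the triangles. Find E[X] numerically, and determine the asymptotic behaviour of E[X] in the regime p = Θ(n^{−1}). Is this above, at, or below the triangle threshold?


Number of potential triangles: C(109, 3) = 209934.
Each occurs with probability p³ ≈ (0.05505)³ ≈ 1.667916e-04.
By linearity: E[X] = C(109, 3)·p³ ≈ 209934 · 1.667916e-04 ≈ 35.0152.
Here α = 1, so p = 6/n is exactly at the triangle threshold p ~ 1/n. Asymptotically E[X] → c³/6 = 6³/6 = 36 ≈ 36.0000, a bounded constant. In this regime the triangle count is asymptotically Poisson(c³/6).

E[X] ≈ 35.0152; in regime p = Θ(1/n^{1}) E[X] stays bounded (at the triangle threshold p ~ 1/n).


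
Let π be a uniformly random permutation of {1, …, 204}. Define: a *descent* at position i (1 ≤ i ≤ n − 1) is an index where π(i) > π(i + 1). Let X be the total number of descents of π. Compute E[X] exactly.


Write X = Σ X_I over i = 1, …, 203, with X_I the indicator of one descent.
There are 203 indicators.
For each fixed i, the pair (π(i), π(i+1)) is a uniformly random ordered pair of distinct values from {1, …, 204}; by symmetry P[π(i) > π(i+1)] = 1/2.
By linearity: E[X] = 203 · (1/2) = (204 − 1) · (1/2) = 203/2 ≈ 101.500000.

E[X] = 203/2 = 101.500000.


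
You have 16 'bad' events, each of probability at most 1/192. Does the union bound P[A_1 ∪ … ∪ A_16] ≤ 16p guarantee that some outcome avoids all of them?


Union bound: P[∪_{i=1}^{16} A_i] ≤ Σ_i P[A_i] ≤ 16·p = 16·(1/192) = 1/12.
Numerically: 1/12 ≈ 0.08333.
Is 1/12 < 1? YES.
Since P[∪ A_i] ≤ 1/12 < 1, the complement has P[∩ A_i^c] ≥ 1 − 1/12 = 11/12 > 0, so some outcome avoids every A_i.

16·p = 1/12 ≈ 0.08333; existence CERTIFIED by the union bound.


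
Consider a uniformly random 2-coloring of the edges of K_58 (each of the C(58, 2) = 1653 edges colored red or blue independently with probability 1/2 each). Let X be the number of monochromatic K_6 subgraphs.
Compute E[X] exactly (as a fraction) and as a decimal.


Let X = Σ_S X_S over the C(58, 6) = 40475358 subsets S of size 6, where X_S = 1 if the K_6 on S is monochromatic.
For a fixed S, the K_6 on S has C(6, 2) = 15 edges. P[all 15 edges red] = (1/2)^15, and likewise for blue, so P[monochromatic] = 2·(1/2)^15 = 2^{1 − 15} = 1/16384.
By linearity of expectation: E[X] = C(58, 6) · 2^{1 − 15} = 40475358 · 1/16384 = 20237679/8192.
Numerically: E[X] ≈ 2470.4198.

E[X] = C(58,6)·2^(1−C(6,2)) = 20237679/8192 ≈ 2470.4198.


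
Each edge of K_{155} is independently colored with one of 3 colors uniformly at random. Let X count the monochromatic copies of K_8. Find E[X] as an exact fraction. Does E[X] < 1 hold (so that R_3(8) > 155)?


E[X] = C(155, 8) · 3^{1 − 28} = 6876747915675 · 3^{−27} = 6876747915675/7625597484987.
As a reduced fraction: E[X] = 2292249305225/2541865828329 ≈ 0.90180.
Is E[X] < 1? YES.
Since E[X] < 1, there exists a 3-coloring of K_{155} with no monochromatic K_8; hence R_3(8) > 155.

E[X] = 2292249305225/2541865828329 ≈ 0.90180; E[X] < 1, so R_3(8) > 155.


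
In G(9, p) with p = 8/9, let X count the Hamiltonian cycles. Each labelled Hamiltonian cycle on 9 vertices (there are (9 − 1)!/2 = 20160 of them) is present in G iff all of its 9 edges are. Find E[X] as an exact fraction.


K_9 has (9 − 1)!/2 = 20160 labelled Hamiltonian cycles.
For each such Hamiltonian cycle H, let X_H = 1 if all 9 edges of H are present in G. Then P[X_H = 1] = p^{9} = (8/9)^{9} = 134217728/387420489.
Summing the indicators: E[X] = Σ_H E[X_H] = 20160 · p^{9} = 20160 · 134217728/387420489 = 300647710720/43046721.
Numerically: E[X] ≈ 6984.

E[X] = 20160 · (8/9)^{9} = 300647710720/43046721 ≈ 6984.


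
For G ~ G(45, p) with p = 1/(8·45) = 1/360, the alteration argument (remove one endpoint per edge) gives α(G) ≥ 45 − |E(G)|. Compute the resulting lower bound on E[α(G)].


E[|E(G)|] = C(45, 2)·p = 990 · (1/360) = 11/4.
E[α(G)] ≥ n − E[|E(G)|] = 45 − 11/4 = 169/4.
Numerically: ≈ 42.2500.
(This is only a lower bound; the true E[α(G)] may be larger.)

E[α(G)] ≥ 169/4 ≈ 42.2500.


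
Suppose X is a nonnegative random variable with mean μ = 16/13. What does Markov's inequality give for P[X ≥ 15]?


μ = E[X] = 16/13, a = 15.
Markov: P[X ≥ 15] ≤ μ/a = (16/13)/15 = 16/195.
Numerically: ≈ 0.082051.
(Since a = 15 > μ = 1.230769, the bound 16/195 is < 1 and informative.)

P[X ≥ 15] ≤ 16/195 ≈ 0.082051.


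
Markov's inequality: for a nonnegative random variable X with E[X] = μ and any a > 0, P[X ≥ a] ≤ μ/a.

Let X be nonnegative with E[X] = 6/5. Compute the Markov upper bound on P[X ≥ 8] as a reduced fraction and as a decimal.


μ = E[X] = 6/5, a = 8.
Markov: P[X ≥ 8] ≤ μ/a = (6/5)/8 = 3/20.
Numerically: ≈ 0.150.
(Since a = 8 > μ = 1.200, the bound 3/20 is < 1 and informative.)

P[X ≥ 8] ≤ 3/20 ≈ 0.150.
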